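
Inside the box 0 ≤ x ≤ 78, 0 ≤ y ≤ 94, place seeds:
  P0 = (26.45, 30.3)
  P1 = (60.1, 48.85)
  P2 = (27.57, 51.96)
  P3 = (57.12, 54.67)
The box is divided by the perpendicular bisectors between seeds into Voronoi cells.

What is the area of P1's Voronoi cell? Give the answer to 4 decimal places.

Area of P1's cell: 1402.7133

1. box [0,78]×[0,94]: [(0, 0) (78, 0) (78, 94) (0, 94)]
2. ⊥bis P1·P0 via (43.275,39.575): [(65.0912, 0) (78, 0) (78, 94) (13.2725, 94)]  |A|=3648.904
3. ⊥bis P1·P2 via (43.835,50.405): [(42.8699, 40.3099) (65.0912, 0) (78, 0) (78, 94) (48.0029, 94)]  |A|=2716.5663
4. ⊥bis P1·P3 via (58.61,51.76): [(43.2107, 43.8751) (42.8699, 40.3099) (65.0912, 0) (78, 0) (78, 61.6882)]  |A|=1402.7133
5. canonical 5-gon: [(43.2107, 43.8751) (42.8699, 40.3099) (65.0912, 0) (78, 0) (78, 61.6882)]
6. shoelace: 1402.7133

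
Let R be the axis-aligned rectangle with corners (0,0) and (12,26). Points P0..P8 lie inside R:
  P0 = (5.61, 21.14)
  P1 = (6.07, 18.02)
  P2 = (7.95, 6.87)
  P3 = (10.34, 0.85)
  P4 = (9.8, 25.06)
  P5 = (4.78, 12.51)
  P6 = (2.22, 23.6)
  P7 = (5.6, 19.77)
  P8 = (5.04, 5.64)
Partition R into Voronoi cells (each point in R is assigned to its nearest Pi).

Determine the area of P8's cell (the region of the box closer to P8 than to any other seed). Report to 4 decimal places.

Area of P8's cell: 57.8401

1. box [0,12]×[0,26]: [(0, 0) (12, 0) (12, 26) (0, 26)]
2. ⊥bis P8·P0 via (5.325,13.39): [(0, 13.5858) (0, 0) (12, 0) (12, 13.1445)]  |A|=160.3821
3. ⊥bis P8·P1 via (5.555,11.83): [(0, 12.2922) (0, 0) (12, 0) (12, 11.2938)]  |A|=141.5157
4. ⊥bis P8·P2 via (6.495,6.255): [(4.0869, 11.9521) (0, 12.2922) (0, 0) (9.1389, 0)]  |A|=79.7331
5. ⊥bis P8·P3 via (7.69,3.245): [(7.7426, 3.3033) (4.0869, 11.9521) (0, 12.2922) (0, 0) (4.7573, 0)]  |A|=72.4963
6. ⊥bis P8·P4 via (7.42,15.35): [(7.7426, 3.3033) (4.0869, 11.9521) (0, 12.2922) (0, 0) (4.7573, 0)]  |A|=72.4963
7. ⊥bis P8·P5 via (4.91,9.075): [(7.7426, 3.3033) (5.2969, 9.0896) (0, 8.8892) (0, 0) (4.7573, 0)]  |A|=57.8401
8. ⊥bis P8·P6 via (3.63,14.62): [(7.7426, 3.3033) (5.2969, 9.0896) (0, 8.8892) (0, 0) (4.7573, 0)]  |A|=57.8401
9. ⊥bis P8·P7 via (5.32,12.705): [(7.7426, 3.3033) (5.2969, 9.0896) (0, 8.8892) (0, 0) (4.7573, 0)]  |A|=57.8401
10. canonical 5-gon: [(7.7426, 3.3033) (5.2969, 9.0896) (0, 8.8892) (0, 0) (4.7573, 0)]
11. shoelace: 57.8401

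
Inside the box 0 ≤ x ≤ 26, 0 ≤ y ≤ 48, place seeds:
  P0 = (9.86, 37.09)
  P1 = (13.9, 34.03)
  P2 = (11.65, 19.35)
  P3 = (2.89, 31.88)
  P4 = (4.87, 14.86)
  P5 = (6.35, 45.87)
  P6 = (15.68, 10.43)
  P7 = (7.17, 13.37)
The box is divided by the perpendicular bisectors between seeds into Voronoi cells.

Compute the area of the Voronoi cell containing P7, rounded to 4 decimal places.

Area of P7's cell: 119.9519

1. box [0,26]×[0,48]: [(0, 0) (26, 0) (26, 48) (0, 48)]
2. ⊥bis P7·P0 via (8.515,25.23): [(0, 26.1957) (0, 0) (26, 0) (26, 23.2471)]  |A|=642.7557
3. ⊥bis P7·P1 via (10.535,23.7): [(4.4085, 25.6957) (0, 26.1957) (0, 0) (26, 0) (26, 18.6623)]  |A|=593.2592
4. ⊥bis P7·P2 via (9.41,16.36): [(0, 23.4096) (0, 0) (26, 0) (26, 3.9314)]  |A|=355.433
5. ⊥bis P7·P3 via (5.03,22.625): [(1.9867, 21.9213) (0, 21.4619) (0, 0) (26, 0) (26, 3.9314)]  |A|=353.4983
6. ⊥bis P7·P4 via (6.02,14.115): [(8.1068, 17.3363) (0, 4.8224) (0, 0) (26, 0) (26, 3.9314)]  |A|=280.0912
7. ⊥bis P7·P5 via (6.76,29.62): [(8.1068, 17.3363) (0, 4.8224) (0, 0) (26, 0) (26, 3.9314)]  |A|=280.0912
8. ⊥bis P7·P6 via (11.425,11.9): [(12.2347, 14.2438) (8.1068, 17.3363) (0, 4.8224) (0, 0) (7.3138, 0)]  |A|=119.9519
9. canonical 5-gon: [(12.2347, 14.2438) (8.1068, 17.3363) (0, 4.8224) (0, 0) (7.3138, 0)]
10. shoelace: 119.9519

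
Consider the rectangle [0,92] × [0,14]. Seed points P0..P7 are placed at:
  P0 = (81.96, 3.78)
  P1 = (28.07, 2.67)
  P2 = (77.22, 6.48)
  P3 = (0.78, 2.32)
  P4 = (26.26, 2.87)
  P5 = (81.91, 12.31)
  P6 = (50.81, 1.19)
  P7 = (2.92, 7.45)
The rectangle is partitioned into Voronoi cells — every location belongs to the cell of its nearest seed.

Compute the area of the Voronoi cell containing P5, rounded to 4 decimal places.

Area of P5's cell: 85.8025

1. box [0,92]×[0,14]: [(0, 0) (92, 0) (92, 14) (0, 14)]
2. ⊥bis P5·P0 via (81.935,8.045): [(0, 7.5647) (92, 8.104) (92, 14) (0, 14)]  |A|=567.2388
3. ⊥bis P5·P1 via (54.99,7.49): [(54.919, 7.8866) (92, 8.104) (92, 14) (53.8244, 14)]  |A|=226.0055
4. ⊥bis P5·P2 via (79.565,9.395): [(81.2481, 8.041) (92, 8.104) (92, 14) (73.8407, 14)]  |A|=85.8025
5. ⊥bis P5·P3 via (41.345,7.315): [(81.2481, 8.041) (92, 8.104) (92, 14) (73.8407, 14)]  |A|=85.8025
6. ⊥bis P5·P4 via (54.085,7.59): [(81.2481, 8.041) (92, 8.104) (92, 14) (73.8407, 14)]  |A|=85.8025
7. ⊥bis P5·P6 via (66.36,6.75): [(81.2481, 8.041) (92, 8.104) (92, 14) (73.8407, 14)]  |A|=85.8025
8. ⊥bis P5·P7 via (42.415,9.88): [(81.2481, 8.041) (92, 8.104) (92, 14) (73.8407, 14)]  |A|=85.8025
9. canonical 4-gon: [(81.2481, 8.041) (92, 8.104) (92, 14) (73.8407, 14)]
10. shoelace: 85.8025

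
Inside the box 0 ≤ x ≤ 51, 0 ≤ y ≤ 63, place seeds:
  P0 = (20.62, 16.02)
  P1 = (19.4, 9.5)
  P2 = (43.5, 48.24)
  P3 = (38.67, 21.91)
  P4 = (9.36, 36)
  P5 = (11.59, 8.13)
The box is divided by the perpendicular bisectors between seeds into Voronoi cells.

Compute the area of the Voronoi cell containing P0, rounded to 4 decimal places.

1. box [0,51]×[0,63]: [(0, 0) (51, 0) (51, 63) (0, 63)]
2. ⊥bis P0·P1 via (20.01,12.76): [(0, 16.5042) (51, 6.9613) (51, 63) (0, 63)]  |A|=2614.6308
3. ⊥bis P0·P2 via (32.06,32.13): [(0, 54.8964) (0, 16.5042) (51, 6.9613) (51, 18.6804)]  |A|=1277.8378
4. ⊥bis P0·P3 via (29.645,18.965): [(23.3249, 38.3329) (0, 54.8964) (0, 16.5042) (32.428, 10.4364)]  |A|=872.4445
5. ⊥bis P0·P4 via (14.99,26.01): [(25.4268, 31.8918) (0, 17.5622) (0, 16.5042) (32.428, 10.4364)]  |A|=340.0876
6. ⊥bis P0·P5 via (16.105,12.075): [(25.4268, 31.8918) (7.5787, 21.8333) (14.6263, 13.7674) (32.428, 10.4364)]  |A|=286.7358
7. canonical 4-gon: [(25.4268, 31.8918) (7.5787, 21.8333) (14.6263, 13.7674) (32.428, 10.4364)]
8. shoelace: 286.7358

Area of P0's cell: 286.7358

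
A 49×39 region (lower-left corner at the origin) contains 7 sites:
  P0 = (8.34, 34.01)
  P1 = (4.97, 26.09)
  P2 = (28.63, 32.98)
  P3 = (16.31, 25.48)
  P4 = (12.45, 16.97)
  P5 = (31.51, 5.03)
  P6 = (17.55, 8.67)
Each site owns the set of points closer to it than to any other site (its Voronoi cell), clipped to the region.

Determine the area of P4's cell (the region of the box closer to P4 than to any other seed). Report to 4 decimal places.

1. box [0,49]×[0,39]: [(0, 0) (49, 0) (49, 39) (0, 39)]
2. ⊥bis P4·P0 via (10.395,25.49): [(0, 22.9828) (0, 0) (49, 0) (49, 34.8014)]  |A|=1415.7122
3. ⊥bis P4·P1 via (8.71,21.53): [(14.8477, 26.564) (0, 14.3863) (0, 0) (49, 0) (49, 34.8014)]  |A|=1351.8933
4. ⊥bis P4·P2 via (20.54,24.975): [(18.1739, 27.3662) (14.8477, 26.564) (0, 14.3863) (0, 0) (45.2526, 0)]  |A|=764.2208
5. ⊥bis P4·P3 via (14.38,21.225): [(32.2881, 13.1022) (10.4896, 22.9896) (0, 14.3863) (0, 0) (45.2526, 0)]  |A|=674.3338
6. ⊥bis P4·P5 via (21.98,11): [(25.2864, 16.278) (10.4896, 22.9896) (0, 14.3863) (0, 0) (15.0891, 0)]  |A|=403.5508
7. ⊥bis P4·P6 via (15,12.82): [(22.6062, 17.4937) (10.4896, 22.9896) (0, 14.3863) (0, 3.6031)]  |A|=202.8297
8. canonical 4-gon: [(22.6062, 17.4937) (10.4896, 22.9896) (0, 14.3863) (0, 3.6031)]
9. shoelace: 202.8297

Area of P4's cell: 202.8297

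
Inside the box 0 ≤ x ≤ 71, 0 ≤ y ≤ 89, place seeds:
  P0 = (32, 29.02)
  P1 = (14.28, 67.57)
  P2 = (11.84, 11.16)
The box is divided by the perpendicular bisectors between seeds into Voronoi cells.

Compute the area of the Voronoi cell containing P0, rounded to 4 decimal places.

1. box [0,71]×[0,89]: [(0, 0) (71, 0) (71, 89) (0, 89)]
2. ⊥bis P0·P1 via (23.14,48.295): [(0, 37.6584) (0, 0) (71, 0) (71, 70.2945)]  |A|=3832.3267
3. ⊥bis P0·P2 via (21.92,20.09): [(4.5167, 39.7345) (39.718, 0) (71, 0) (71, 70.2945)]  |A|=2958.1937
4. canonical 4-gon: [(4.5167, 39.7345) (39.718, 0) (71, 0) (71, 70.2945)]
5. shoelace: 2958.1937

Area of P0's cell: 2958.1937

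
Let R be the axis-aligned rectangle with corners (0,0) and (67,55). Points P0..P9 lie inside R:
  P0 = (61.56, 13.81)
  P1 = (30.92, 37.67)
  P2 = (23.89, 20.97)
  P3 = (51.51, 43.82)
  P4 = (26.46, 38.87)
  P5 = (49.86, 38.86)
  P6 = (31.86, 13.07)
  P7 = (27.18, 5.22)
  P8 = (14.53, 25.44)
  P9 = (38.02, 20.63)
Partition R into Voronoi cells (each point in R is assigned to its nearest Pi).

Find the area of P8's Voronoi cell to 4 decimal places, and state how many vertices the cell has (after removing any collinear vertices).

Area of P8's cell: 634.3200 (4 vertices)

1. box [0,67]×[0,55]: [(0, 0) (67, 0) (67, 55) (0, 55)]
2. ⊥bis P8·P0 via (38.045,19.625): [(0, 0) (33.192, 0) (46.7928, 55) (0, 55)]  |A|=2199.582
3. ⊥bis P8·P1 via (22.725,31.555): [(0, 0) (33.192, 0) (36.4475, 13.1649) (5.2307, 55) (0, 55)]  |A|=1330.2019
4. ⊥bis P8·P2 via (19.21,23.205): [(0, 0) (8.1281, 0) (23.0132, 31.1688) (5.2307, 55) (0, 55)]  |A|=821.8614
5. ⊥bis P8·P3 via (33.02,34.63): [(0, 0) (8.1281, 0) (23.0132, 31.1688) (5.2307, 55) (0, 55)]  |A|=821.8614
6. ⊥bis P8·P4 via (20.495,32.155): [(0, 50.3609) (0, 0) (8.1281, 0) (22.5938, 30.2906)]  |A|=692.0256
7. ⊥bis P8·P5 via (32.195,32.15): [(0, 50.3609) (0, 0) (8.1281, 0) (22.5938, 30.2906)]  |A|=692.0256
8. ⊥bis P8·P6 via (23.195,19.255): [(0, 50.3609) (0, 0) (8.1281, 0) (22.5938, 30.2906)]  |A|=692.0256
9. ⊥bis P8·P7 via (20.855,15.33): [(0, 50.3609) (0, 2.2827) (13.1459, 10.5071) (22.5938, 30.2906)]  |A|=634.32
10. ⊥bis P8·P9 via (26.275,23.035): [(0, 50.3609) (0, 2.2827) (13.1459, 10.5071) (22.5938, 30.2906)]  |A|=634.32
11. canonical 4-gon: [(0, 50.3609) (0, 2.2827) (13.1459, 10.5071) (22.5938, 30.2906)]
12. shoelace: 634.32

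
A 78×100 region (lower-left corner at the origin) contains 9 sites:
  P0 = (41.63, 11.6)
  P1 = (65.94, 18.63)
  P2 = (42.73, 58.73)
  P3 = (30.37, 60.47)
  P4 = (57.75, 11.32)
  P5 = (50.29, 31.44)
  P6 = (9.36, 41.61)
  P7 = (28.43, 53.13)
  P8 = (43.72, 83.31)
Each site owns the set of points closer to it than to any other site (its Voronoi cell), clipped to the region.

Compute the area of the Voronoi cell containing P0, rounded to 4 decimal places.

Area of P0's cell: 932.7475

1. box [0,78]×[0,100]: [(0, 0) (78, 0) (78, 100) (0, 100)]
2. ⊥bis P0·P1 via (53.785,15.115): [(0, 0) (58.156, 0) (29.2378, 100) (0, 100)]  |A|=4369.6907
3. ⊥bis P0·P2 via (42.18,35.165): [(0, 36.1495) (0, 0) (58.156, 0) (48.0264, 35.0285)]  |A|=1886.6236
4. ⊥bis P0·P3 via (36,36.035): [(33.1398, 35.376) (0, 27.7403) (0, 0) (58.156, 0) (48.0264, 35.0285)]  |A|=1747.2851
5. ⊥bis P0·P4 via (49.69,11.46): [(33.1398, 35.376) (0, 27.7403) (0, 0) (49.4909, 0) (49.9819, 28.2662) (48.0264, 35.0285)]  |A|=1624.8213
6. ⊥bis P0·P5 via (45.96,21.52): [(20.754, 32.5222) (0, 27.7403) (0, 0) (49.4909, 0) (49.8354, 19.8284)]  |A|=1383.1439
7. ⊥bis P0·P6 via (25.495,26.605): [(28.0402, 29.3419) (0.7533, 0) (49.4909, 0) (49.8354, 19.8284)]  |A|=932.7475
8. ⊥bis P0·P7 via (35.03,32.365): [(28.0402, 29.3419) (0.7533, 0) (49.4909, 0) (49.8354, 19.8284)]  |A|=932.7475
9. ⊥bis P0·P8 via (42.675,47.455): [(28.0402, 29.3419) (0.7533, 0) (49.4909, 0) (49.8354, 19.8284)]  |A|=932.7475
10. canonical 4-gon: [(28.0402, 29.3419) (0.7533, 0) (49.4909, 0) (49.8354, 19.8284)]
11. shoelace: 932.7475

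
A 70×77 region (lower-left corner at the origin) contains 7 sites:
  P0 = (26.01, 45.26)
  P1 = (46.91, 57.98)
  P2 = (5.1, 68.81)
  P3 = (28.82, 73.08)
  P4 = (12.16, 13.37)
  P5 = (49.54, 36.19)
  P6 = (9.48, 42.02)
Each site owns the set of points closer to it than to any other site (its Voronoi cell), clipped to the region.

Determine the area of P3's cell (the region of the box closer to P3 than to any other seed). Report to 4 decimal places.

1. box [0,70]×[0,77]: [(0, 0) (70, 0) (70, 77) (0, 77)]
2. ⊥bis P3·P0 via (27.415,59.17): [(0, 61.9391) (70, 54.8686) (70, 77) (0, 77)]  |A|=1301.7294
3. ⊥bis P3·P1 via (37.865,65.53): [(0, 61.9391) (32.1565, 58.6911) (47.4392, 77) (0, 77)]  |A|=676.4327
4. ⊥bis P3·P2 via (16.96,70.945): [(18.9253, 60.0275) (32.1565, 58.6911) (47.4392, 77) (15.87, 77)]  |A|=399.2397
5. ⊥bis P3·P4 via (20.49,43.225): [(18.9253, 60.0275) (32.1565, 58.6911) (47.4392, 77) (15.87, 77)]  |A|=399.2397
6. ⊥bis P3·P5 via (39.18,54.635): [(18.9253, 60.0275) (32.1565, 58.6911) (47.4392, 77) (15.87, 77)]  |A|=399.2397
7. ⊥bis P3·P6 via (19.15,57.55): [(18.9253, 60.0275) (32.1565, 58.6911) (47.4392, 77) (15.87, 77)]  |A|=399.2397
8. canonical 4-gon: [(18.9253, 60.0275) (32.1565, 58.6911) (47.4392, 77) (15.87, 77)]
9. shoelace: 399.2397

Area of P3's cell: 399.2397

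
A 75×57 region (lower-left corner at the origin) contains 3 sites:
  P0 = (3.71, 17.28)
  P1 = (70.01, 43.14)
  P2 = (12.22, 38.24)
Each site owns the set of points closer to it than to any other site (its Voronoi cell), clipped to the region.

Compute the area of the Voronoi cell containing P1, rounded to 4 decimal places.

1. box [0,75]×[0,57]: [(0, 0) (75, 0) (75, 57) (0, 57)]
2. ⊥bis P1·P0 via (36.86,30.21): [(48.6433, 0) (75, 0) (75, 57) (26.4107, 57)]  |A|=2135.9623
3. ⊥bis P1·P2 via (41.115,40.69): [(43.4323, 13.3599) (48.6433, 0) (75, 0) (75, 57) (39.7321, 57)]  |A|=1845.2886
4. canonical 5-gon: [(43.4323, 13.3599) (48.6433, 0) (75, 0) (75, 57) (39.7321, 57)]
5. shoelace: 1845.2886

Area of P1's cell: 1845.2886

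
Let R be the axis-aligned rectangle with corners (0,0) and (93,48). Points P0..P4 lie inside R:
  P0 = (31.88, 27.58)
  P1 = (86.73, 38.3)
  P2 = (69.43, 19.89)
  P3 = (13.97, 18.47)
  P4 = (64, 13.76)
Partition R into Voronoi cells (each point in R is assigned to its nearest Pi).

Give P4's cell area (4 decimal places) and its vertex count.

Area of P4's cell: 698.2496 (3 vertices)

1. box [0,93]×[0,48]: [(0, 0) (93, 0) (93, 48) (0, 48)]
2. ⊥bis P4·P0 via (47.94,20.67): [(39.0465, 0) (93, 0) (93, 48) (59.699, 48)]  |A|=2094.107
3. ⊥bis P4·P1 via (75.365,26.03): [(57.4041, 42.6662) (39.0465, 0) (93, 0) (93, 9.6957)]  |A|=1323.5581
4. ⊥bis P4·P2 via (66.715,16.825): [(51.9232, 29.9277) (39.0465, 0) (85.709, 0)]  |A|=698.2496
5. ⊥bis P4·P3 via (38.985,16.115): [(51.9232, 29.9277) (39.0465, 0) (85.709, 0)]  |A|=698.2496
6. canonical 3-gon: [(51.9232, 29.9277) (39.0465, 0) (85.709, 0)]
7. shoelace: 698.2496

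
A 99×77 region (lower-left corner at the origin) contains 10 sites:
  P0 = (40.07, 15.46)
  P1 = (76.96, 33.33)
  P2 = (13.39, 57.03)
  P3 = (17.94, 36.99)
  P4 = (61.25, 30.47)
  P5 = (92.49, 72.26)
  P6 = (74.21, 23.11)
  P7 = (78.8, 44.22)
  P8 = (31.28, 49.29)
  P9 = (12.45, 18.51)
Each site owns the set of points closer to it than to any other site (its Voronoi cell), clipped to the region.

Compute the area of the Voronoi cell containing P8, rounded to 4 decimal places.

1. box [0,99]×[0,77]: [(0, 0) (99, 0) (99, 77) (0, 77)]
2. ⊥bis P8·P0 via (35.675,32.375): [(0, 23.1056) (99, 48.8286) (99, 77) (0, 77)]  |A|=4062.2542
3. ⊥bis P8·P1 via (54.12,41.31): [(0, 23.1056) (52.5282, 36.7539) (66.5896, 77) (0, 77)]  |A|=2755.4718
4. ⊥bis P8·P2 via (22.335,53.16): [(10.5141, 25.8375) (52.5282, 36.7539) (66.5896, 77) (32.6492, 77)]  |A|=1636.9385
5. ⊥bis P8·P3 via (24.61,43.14): [(20.111, 48.0194) (34.7559, 32.1362) (52.5282, 36.7539) (66.5896, 77) (32.6492, 77)]  |A|=1398.2965
6. ⊥bis P8·P4 via (46.265,39.88): [(20.111, 48.0194) (34.7559, 32.1362) (42.698, 34.1998) (62.8455, 66.2836) (66.5896, 77) (32.6492, 77)]  |A|=1266.3321
7. ⊥bis P8·P5 via (61.885,60.775): [(20.111, 48.0194) (34.7559, 32.1362) (42.698, 34.1998) (60.9503, 63.2657) (55.7963, 77) (32.6492, 77)]  |A|=1187.7082
8. ⊥bis P8·P6 via (52.745,36.2): [(20.111, 48.0194) (34.7559, 32.1362) (42.698, 34.1998) (60.9503, 63.2657) (55.7963, 77) (32.6492, 77)]  |A|=1187.7082
9. ⊥bis P8·P7 via (55.04,46.755): [(20.111, 48.0194) (34.7559, 32.1362) (42.698, 34.1998) (55.9524, 55.3068) (57.72, 71.8739) (55.7963, 77) (32.6492, 77)]  |A|=1153.3417
10. ⊥bis P8·P9 via (21.865,33.9): [(20.111, 48.0194) (34.7559, 32.1362) (42.698, 34.1998) (55.9524, 55.3068) (57.72, 71.8739) (55.7963, 77) (32.6492, 77)]  |A|=1153.3417
11. canonical 7-gon: [(20.111, 48.0194) (34.7559, 32.1362) (42.698, 34.1998) (55.9524, 55.3068) (57.72, 71.8739) (55.7963, 77) (32.6492, 77)]
12. shoelace: 1153.3417

Area of P8's cell: 1153.3417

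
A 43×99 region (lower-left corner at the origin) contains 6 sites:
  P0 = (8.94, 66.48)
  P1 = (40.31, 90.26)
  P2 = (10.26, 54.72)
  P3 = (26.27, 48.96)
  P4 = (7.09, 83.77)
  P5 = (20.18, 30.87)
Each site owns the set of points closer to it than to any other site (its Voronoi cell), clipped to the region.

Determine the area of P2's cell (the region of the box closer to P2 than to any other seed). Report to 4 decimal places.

Area of P2's cell: 375.4540

1. box [0,43]×[0,99]: [(0, 0) (43, 0) (43, 99) (0, 99)]
2. ⊥bis P2·P0 via (9.6,60.6): [(0, 59.5224) (0, 0) (43, 0) (43, 64.349)]  |A|=2663.2357
3. ⊥bis P2·P1 via (25.285,72.49): [(35.8611, 63.5477) (0, 59.5224) (0, 0) (43, 0) (43, 57.5115)]  |A|=2638.8295
4. ⊥bis P2·P3 via (18.265,51.84): [(21.9139, 61.9822) (0, 59.5224) (0, 1.0722)]  |A|=640.4367
5. ⊥bis P2·P4 via (8.675,69.245): [(21.9139, 61.9822) (0, 59.5224) (0, 1.0722)]  |A|=640.4367
6. ⊥bis P2·P5 via (15.22,42.795): [(14.974, 42.6927) (21.9139, 61.9822) (0, 59.5224) (0, 36.4645)]  |A|=375.454
7. canonical 4-gon: [(14.974, 42.6927) (21.9139, 61.9822) (0, 59.5224) (0, 36.4645)]
8. shoelace: 375.454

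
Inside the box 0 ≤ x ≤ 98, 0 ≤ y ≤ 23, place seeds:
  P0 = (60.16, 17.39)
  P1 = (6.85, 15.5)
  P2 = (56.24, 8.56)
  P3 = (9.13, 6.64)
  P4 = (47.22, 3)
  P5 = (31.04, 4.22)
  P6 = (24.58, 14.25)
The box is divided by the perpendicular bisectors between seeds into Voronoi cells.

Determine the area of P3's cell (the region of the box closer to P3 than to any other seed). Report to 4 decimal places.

1. box [0,98]×[0,23]: [(0, 0) (98, 0) (98, 23) (0, 23)]
2. ⊥bis P3·P0 via (34.645,12.015): [(0, 0) (37.1761, 0) (32.3309, 23) (0, 23)]  |A|=799.3303
3. ⊥bis P3·P1 via (7.99,11.07): [(0, 9.0139) (0, 0) (37.1761, 0) (33.4632, 17.6252)]  |A|=478.4339
4. ⊥bis P3·P2 via (32.685,7.6): [(32.2887, 17.3229) (0, 9.0139) (0, 0) (32.9947, 0)]  |A|=431.3065
5. ⊥bis P3·P4 via (28.175,4.82): [(29.2962, 16.5529) (0, 9.0139) (0, 0) (27.7144, 0)]  |A|=361.4127
6. ⊥bis P3·P5 via (20.085,5.43): [(21.08, 14.4385) (0, 9.0139) (0, 0) (19.4852, 0)]  |A|=235.6756
7. ⊥bis P3·P6 via (16.855,10.445): [(19.9458, 4.1699) (15.5845, 13.0243) (0, 9.0139) (0, 0) (19.4852, 0)]  |A|=208.2621
8. canonical 5-gon: [(19.9458, 4.1699) (15.5845, 13.0243) (0, 9.0139) (0, 0) (19.4852, 0)]
9. shoelace: 208.2621

Area of P3's cell: 208.2621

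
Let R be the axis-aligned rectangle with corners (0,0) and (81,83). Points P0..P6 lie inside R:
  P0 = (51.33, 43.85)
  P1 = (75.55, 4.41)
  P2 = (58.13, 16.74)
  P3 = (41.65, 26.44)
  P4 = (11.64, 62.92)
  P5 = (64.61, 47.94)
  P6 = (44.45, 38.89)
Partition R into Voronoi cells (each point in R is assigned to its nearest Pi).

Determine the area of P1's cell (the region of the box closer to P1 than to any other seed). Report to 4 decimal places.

Area of P1's cell: 329.7701

1. box [0,81]×[0,83]: [(0, 0) (81, 0) (81, 83) (0, 83)]
2. ⊥bis P1·P0 via (63.44,24.13): [(24.1466, 0) (81, 0) (81, 34.9135)]  |A|=992.4778
3. ⊥bis P1·P2 via (66.84,10.575): [(59.3549, 0) (81, 0) (81, 30.5805)]  |A|=330.9578
4. ⊥bis P1·P3 via (58.6,15.425): [(59.3549, 0) (81, 0) (81, 30.5805)]  |A|=330.9578
5. ⊥bis P1·P4 via (43.595,33.665): [(59.3549, 0) (81, 0) (81, 30.5805)]  |A|=330.9578
6. ⊥bis P1·P5 via (70.08,26.175): [(79.5699, 28.56) (59.3549, 0) (81, 0) (81, 28.9194)]  |A|=329.7701
7. ⊥bis P1·P6 via (60,21.65): [(79.5699, 28.56) (59.3549, 0) (81, 0) (81, 28.9194)]  |A|=329.7701
8. canonical 4-gon: [(79.5699, 28.56) (59.3549, 0) (81, 0) (81, 28.9194)]
9. shoelace: 329.7701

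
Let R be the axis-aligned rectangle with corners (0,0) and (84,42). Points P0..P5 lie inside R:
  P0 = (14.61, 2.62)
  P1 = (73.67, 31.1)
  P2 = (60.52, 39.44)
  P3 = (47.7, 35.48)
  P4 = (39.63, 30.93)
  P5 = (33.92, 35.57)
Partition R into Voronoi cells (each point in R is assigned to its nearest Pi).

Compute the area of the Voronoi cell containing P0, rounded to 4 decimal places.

Area of P0's cell: 846.4942

1. box [0,84]×[0,42]: [(0, 0) (84, 0) (84, 42) (0, 42)]
2. ⊥bis P0·P1 via (44.14,16.86): [(0, 0) (52.2703, 0) (32.017, 42) (0, 42)]  |A|=1770.0313
3. ⊥bis P0·P2 via (37.565,21.03): [(0, 0) (52.2703, 0) (49.0117, 6.7574) (20.747, 42) (0, 42)]  |A|=1571.4396
4. ⊥bis P0·P3 via (31.155,19.05): [(0, 0) (50.0726, 0) (8.3645, 42) (0, 42)]  |A|=1227.1793
5. ⊥bis P0·P4 via (27.12,16.775): [(0, 40.7433) (0, 0) (46.1008, 0)]  |A|=939.1497
6. ⊥bis P0·P5 via (24.265,19.095): [(24.9475, 18.695) (0, 33.3152) (0, 0) (46.1008, 0)]  |A|=846.4942
7. canonical 4-gon: [(24.9475, 18.695) (0, 33.3152) (0, 0) (46.1008, 0)]
8. shoelace: 846.4942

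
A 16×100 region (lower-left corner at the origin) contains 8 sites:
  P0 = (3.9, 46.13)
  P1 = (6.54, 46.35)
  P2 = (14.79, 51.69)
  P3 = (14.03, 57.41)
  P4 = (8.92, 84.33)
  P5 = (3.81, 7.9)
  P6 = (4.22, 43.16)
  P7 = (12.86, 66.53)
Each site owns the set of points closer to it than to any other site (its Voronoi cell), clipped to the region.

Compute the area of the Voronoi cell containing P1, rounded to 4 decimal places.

Area of P1's cell: 88.8507

1. box [0,16]×[0,100]: [(0, 0) (16, 0) (16, 100) (0, 100)]
2. ⊥bis P1·P0 via (5.22,46.24): [(9.0733, 0) (16, 0) (16, 100) (0.74, 100)]  |A|=1109.3333
3. ⊥bis P1·P2 via (10.665,49.02): [(4.1495, 59.0861) (9.0733, 0) (16, 0) (16, 40.7777)]  |A|=446.2532
4. ⊥bis P1·P3 via (10.285,51.88): [(7.6656, 53.6539) (4.419, 55.8526) (9.0733, 0) (16, 0) (16, 40.7777)]  |A|=441.3004
5. ⊥bis P1·P4 via (7.73,65.34): [(7.6656, 53.6539) (4.419, 55.8526) (9.0733, 0) (16, 0) (16, 40.7777)]  |A|=441.3004
6. ⊥bis P1·P5 via (5.175,27.125): [(7.6656, 53.6539) (4.419, 55.8526) (6.8227, 27.008) (16, 26.3564) (16, 40.7777)]  |A|=226.8218
7. ⊥bis P1·P6 via (5.38,44.755): [(7.6656, 53.6539) (4.419, 55.8526) (5.3414, 44.7831) (16, 37.0314) (16, 40.7777)]  |A|=88.8507
8. ⊥bis P1·P7 via (9.7,56.44): [(7.6656, 53.6539) (4.419, 55.8526) (5.3414, 44.7831) (16, 37.0314) (16, 40.7777)]  |A|=88.8507
9. canonical 5-gon: [(7.6656, 53.6539) (4.419, 55.8526) (5.3414, 44.7831) (16, 37.0314) (16, 40.7777)]
10. shoelace: 88.8507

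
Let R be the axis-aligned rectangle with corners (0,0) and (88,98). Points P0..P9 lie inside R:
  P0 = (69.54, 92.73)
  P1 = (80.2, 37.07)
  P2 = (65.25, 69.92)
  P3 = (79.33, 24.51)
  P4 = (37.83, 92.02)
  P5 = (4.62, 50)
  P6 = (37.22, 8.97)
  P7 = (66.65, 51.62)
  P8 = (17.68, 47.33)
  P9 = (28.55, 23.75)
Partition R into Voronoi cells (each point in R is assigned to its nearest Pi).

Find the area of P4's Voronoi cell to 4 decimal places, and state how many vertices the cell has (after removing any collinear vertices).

1. box [0,88]×[0,98]: [(0, 0) (88, 0) (88, 98) (0, 98)]
2. ⊥bis P4·P0 via (53.685,92.375): [(0, 0) (55.7533, 0) (53.5591, 98) (0, 98)]  |A|=5356.306
3. ⊥bis P4·P1 via (59.015,64.545): [(0, 19.0406) (54.388, 60.9773) (53.5591, 98) (0, 98)]  |A|=3138.6723
4. ⊥bis P4·P2 via (51.54,80.97): [(0, 19.0406) (4.2957, 22.3529) (53.8755, 83.8677) (53.5591, 98) (0, 98)]  |A|=2555.4583
5. ⊥bis P4·P3 via (58.58,58.265): [(0, 22.2545) (8.3569, 27.3916) (53.8755, 83.8677) (53.5591, 98) (0, 98)]  |A|=2537.9327
6. ⊥bis P4·P5 via (21.225,71.01): [(0, 87.7849) (34.8398, 60.2497) (53.8755, 83.8677) (53.5591, 98) (0, 98)]  |A|=1327.1268
7. ⊥bis P4·P6 via (37.525,50.495): [(0, 87.7849) (34.8398, 60.2497) (53.8755, 83.8677) (53.5591, 98) (0, 98)]  |A|=1327.1268
8. ⊥bis P4·P7 via (52.24,71.82): [(0, 87.7849) (34.8398, 60.2497) (53.8755, 83.8677) (53.5591, 98) (0, 98)]  |A|=1327.1268
9. ⊥bis P4·P8 via (27.755,69.675): [(0, 87.7849) (16.4842, 74.7568) (38.5232, 64.8198) (53.8755, 83.8677) (53.5591, 98) (0, 98)]  |A|=1258.4657
10. ⊥bis P4·P9 via (33.19,57.885): [(0, 87.7849) (16.4842, 74.7568) (38.5232, 64.8198) (53.8755, 83.8677) (53.5591, 98) (0, 98)]  |A|=1258.4657
11. canonical 6-gon: [(0, 87.7849) (16.4842, 74.7568) (38.5232, 64.8198) (53.8755, 83.8677) (53.5591, 98) (0, 98)]
12. shoelace: 1258.4657

Area of P4's cell: 1258.4657 (6 vertices)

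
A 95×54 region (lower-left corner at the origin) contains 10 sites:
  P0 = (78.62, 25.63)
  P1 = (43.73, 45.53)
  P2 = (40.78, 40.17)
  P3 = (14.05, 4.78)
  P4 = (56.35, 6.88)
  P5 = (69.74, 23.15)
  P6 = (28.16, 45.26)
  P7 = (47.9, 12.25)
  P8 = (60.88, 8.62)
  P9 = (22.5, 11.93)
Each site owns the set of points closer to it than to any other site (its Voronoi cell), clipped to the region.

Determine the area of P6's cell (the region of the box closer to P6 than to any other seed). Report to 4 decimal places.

Area of P6's cell: 795.2830

1. box [0,95]×[0,54]: [(0, 0) (95, 0) (95, 54) (0, 54)]
2. ⊥bis P6·P0 via (53.39,35.445): [(0, 0) (39.6012, 0) (60.6083, 54) (0, 54)]  |A|=2705.6548
3. ⊥bis P6·P1 via (35.945,45.395): [(0, 0) (36.7322, 0) (35.7958, 54) (0, 54)]  |A|=1958.2554
4. ⊥bis P6·P2 via (34.47,42.715): [(0, 0) (17.2418, 0) (35.9288, 46.3318) (35.7958, 54) (0, 54)]  |A|=1506.7438
5. ⊥bis P6·P3 via (21.105,25.02): [(0, 32.3765) (26.5654, 23.1167) (35.9288, 46.3318) (35.7958, 54) (0, 54)]  |A|=877.4087
6. ⊥bis P6·P4 via (42.255,26.07): [(0, 32.3765) (26.5654, 23.1167) (35.9288, 46.3318) (35.7958, 54) (0, 54)]  |A|=877.4087
7. ⊥bis P6·P5 via (48.95,34.205): [(0, 32.3765) (26.5654, 23.1167) (35.9288, 46.3318) (35.7958, 54) (0, 54)]  |A|=877.4087
8. ⊥bis P6·P7 via (38.03,28.755): [(0, 32.3765) (26.5654, 23.1167) (35.9288, 46.3318) (35.7958, 54) (0, 54)]  |A|=877.4087
9. ⊥bis P6·P8 via (44.52,26.94): [(0, 32.3765) (26.5654, 23.1167) (35.9288, 46.3318) (35.7958, 54) (0, 54)]  |A|=877.4087
10. ⊥bis P6·P9 via (25.33,28.595): [(0, 32.8965) (28.5542, 28.0475) (35.9288, 46.3318) (35.7958, 54) (0, 54)]  |A|=795.283
11. canonical 5-gon: [(0, 32.8965) (28.5542, 28.0475) (35.9288, 46.3318) (35.7958, 54) (0, 54)]
12. shoelace: 795.283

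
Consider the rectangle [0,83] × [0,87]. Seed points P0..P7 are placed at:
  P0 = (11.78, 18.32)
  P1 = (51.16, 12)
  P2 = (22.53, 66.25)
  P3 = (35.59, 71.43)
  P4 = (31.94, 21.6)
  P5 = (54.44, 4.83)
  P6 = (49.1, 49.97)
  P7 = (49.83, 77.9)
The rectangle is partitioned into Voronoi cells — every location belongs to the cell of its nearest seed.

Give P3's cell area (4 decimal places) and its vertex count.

Area of P3's cell: 435.4477 (4 vertices)

1. box [0,83]×[0,87]: [(0, 0) (83, 0) (83, 87) (0, 87)]
2. ⊥bis P3·P0 via (23.685,44.875): [(0, 55.4933) (83, 18.2832) (83, 87) (0, 87)]  |A|=4159.2735
3. ⊥bis P3·P1 via (43.375,41.715): [(0, 55.4933) (35.3963, 39.6247) (83, 52.0963) (83, 87) (0, 87)]  |A|=3354.4586
4. ⊥bis P3·P2 via (29.06,68.84): [(40.1534, 40.871) (83, 52.0963) (83, 87) (21.8572, 87)]  |A|=2157.9819
5. ⊥bis P3·P4 via (33.765,46.515): [(38.039, 46.2019) (55.5934, 44.9161) (83, 52.0963) (83, 87) (21.8572, 87)]  |A|=2112.5502
6. ⊥bis P3·P5 via (45.015,38.13): [(38.039, 46.2019) (55.5934, 44.9161) (83, 52.0963) (83, 87) (21.8572, 87)]  |A|=2112.5502
7. ⊥bis P3·P6 via (42.345,60.7): [(34.2979, 55.634) (83, 86.2941) (83, 87) (21.8572, 87)]  |A|=976.0924
8. ⊥bis P3·P7 via (42.71,74.665): [(34.2979, 55.634) (47.5626, 63.9847) (37.1055, 87) (21.8572, 87)]  |A|=435.4477
9. canonical 4-gon: [(34.2979, 55.634) (47.5626, 63.9847) (37.1055, 87) (21.8572, 87)]
10. shoelace: 435.4477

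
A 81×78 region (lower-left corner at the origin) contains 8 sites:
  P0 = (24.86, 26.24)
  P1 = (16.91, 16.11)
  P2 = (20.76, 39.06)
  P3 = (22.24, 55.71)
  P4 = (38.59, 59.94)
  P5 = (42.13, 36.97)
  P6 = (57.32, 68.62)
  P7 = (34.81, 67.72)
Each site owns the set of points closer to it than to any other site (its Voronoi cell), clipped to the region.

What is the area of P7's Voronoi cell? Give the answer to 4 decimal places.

1. box [0,81]×[0,78]: [(0, 0) (81, 0) (81, 78) (0, 78)]
2. ⊥bis P7·P0 via (29.835,46.98): [(0, 54.1367) (81, 34.7068) (81, 78) (0, 78)]  |A|=2719.8393
3. ⊥bis P7·P1 via (25.86,41.915): [(0, 54.1367) (81, 34.7068) (81, 78) (0, 78)]  |A|=2719.8393
4. ⊥bis P7·P2 via (27.785,53.39): [(0, 67.011) (51.4244, 41.8013) (81, 34.7068) (81, 78) (0, 78)]  |A|=2388.8105
5. ⊥bis P7·P3 via (28.525,61.715): [(44.1393, 45.3726) (51.4244, 41.8013) (81, 34.7068) (81, 78) (12.9655, 78)]  |A|=1934.7728
6. ⊥bis P7·P4 via (36.7,63.83): [(29.7367, 60.4468) (65.8647, 78) (12.9655, 78)]  |A|=464.2751
7. ⊥bis P7·P5 via (38.47,52.345): [(29.7367, 60.4468) (65.8647, 78) (12.9655, 78)]  |A|=464.2751
8. ⊥bis P7·P6 via (46.065,68.17): [(29.7367, 60.4468) (46.0568, 68.3761) (45.672, 78) (12.9655, 78)]  |A|=367.1085
9. canonical 4-gon: [(29.7367, 60.4468) (46.0568, 68.3761) (45.672, 78) (12.9655, 78)]
10. shoelace: 367.1085

Area of P7's cell: 367.1085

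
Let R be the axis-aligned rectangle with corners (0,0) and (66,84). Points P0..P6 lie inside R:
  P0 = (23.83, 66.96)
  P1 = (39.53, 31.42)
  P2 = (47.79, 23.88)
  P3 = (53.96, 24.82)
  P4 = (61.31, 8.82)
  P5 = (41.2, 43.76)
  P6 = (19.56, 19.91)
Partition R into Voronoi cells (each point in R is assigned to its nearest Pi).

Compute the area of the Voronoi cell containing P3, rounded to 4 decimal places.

Area of P3's cell: 370.4674

1. box [0,66]×[0,84]: [(0, 0) (66, 0) (66, 84) (0, 84)]
2. ⊥bis P3·P0 via (38.895,45.89): [(0, 18.0802) (0, 0) (66, 0) (66, 65.27)]  |A|=2750.5559
3. ⊥bis P3·P1 via (46.745,28.12): [(62.6369, 62.8654) (33.8835, 0) (66, 0) (66, 65.27)]  |A|=1119.2653
4. ⊥bis P3·P2 via (50.875,24.35): [(62.6369, 62.8654) (49.4122, 33.9515) (54.5847, 0) (66, 0) (66, 65.27)]  |A|=767.8459
5. ⊥bis P3·P4 via (57.635,16.82): [(62.6369, 62.8654) (49.4122, 33.9515) (52.3893, 14.4103) (66, 20.6627) (66, 65.27)]  |A|=544.9809
6. ⊥bis P3·P5 via (47.58,34.29): [(50.452, 36.2249) (49.4122, 33.9515) (52.3893, 14.4103) (66, 20.6627) (66, 46.6997)]  |A|=370.4674
7. ⊥bis P3·P6 via (36.76,22.365): [(50.452, 36.2249) (49.4122, 33.9515) (52.3893, 14.4103) (66, 20.6627) (66, 46.6997)]  |A|=370.4674
8. canonical 5-gon: [(50.452, 36.2249) (49.4122, 33.9515) (52.3893, 14.4103) (66, 20.6627) (66, 46.6997)]
9. shoelace: 370.4674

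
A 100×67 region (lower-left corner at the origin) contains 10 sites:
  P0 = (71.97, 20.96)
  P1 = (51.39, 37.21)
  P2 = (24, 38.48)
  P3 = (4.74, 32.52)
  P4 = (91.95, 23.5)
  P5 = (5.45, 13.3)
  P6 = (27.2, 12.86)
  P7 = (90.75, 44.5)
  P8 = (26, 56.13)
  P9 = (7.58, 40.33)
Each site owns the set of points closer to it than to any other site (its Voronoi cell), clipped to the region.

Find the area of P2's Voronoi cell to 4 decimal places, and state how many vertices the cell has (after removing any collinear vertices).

1. box [0,100]×[0,67]: [(0, 0) (100, 0) (100, 67) (0, 67)]
2. ⊥bis P2·P0 via (47.985,29.72): [(0, 0) (37.1304, 0) (61.6007, 67) (0, 67)]  |A|=3307.4927
3. ⊥bis P2·P1 via (37.695,37.845): [(0, 0) (35.9402, 0) (39.0468, 67) (0, 67)]  |A|=2512.0668
4. ⊥bis P2·P3 via (14.37,35.5): [(25.3555, 0) (35.9402, 0) (39.0468, 67) (4.6223, 67)]  |A|=1507.8105
5. ⊥bis P2·P4 via (57.975,30.99): [(25.3555, 0) (35.9402, 0) (39.0468, 67) (4.6223, 67)]  |A|=1507.8105
6. ⊥bis P2·P5 via (14.725,25.89): [(18.1171, 23.391) (36.4003, 9.9219) (39.0468, 67) (4.6223, 67)]  |A|=1290.2159
7. ⊥bis P2·P6 via (25.6,25.67): [(17.7166, 24.6853) (37.1976, 27.1186) (39.0468, 67) (4.6223, 67)]  |A|=1114.5468
8. ⊥bis P2·P7 via (57.375,41.49): [(17.7166, 24.6853) (37.1976, 27.1186) (39.0468, 67) (4.6223, 67)]  |A|=1114.5468
9. ⊥bis P2·P8 via (25,47.305): [(10.1979, 48.9823) (17.7166, 24.6853) (37.1976, 27.1186) (38.065, 45.8245)]  |A|=507.8223
10. ⊥bis P2·P9 via (15.79,39.405): [(16.785, 48.2359) (15.0885, 33.1783) (17.7166, 24.6853) (37.1976, 27.1186) (38.065, 45.8245)]  |A|=457.5966
11. canonical 5-gon: [(16.785, 48.2359) (15.0885, 33.1783) (17.7166, 24.6853) (37.1976, 27.1186) (38.065, 45.8245)]
12. shoelace: 457.5966

Area of P2's cell: 457.5966 (5 vertices)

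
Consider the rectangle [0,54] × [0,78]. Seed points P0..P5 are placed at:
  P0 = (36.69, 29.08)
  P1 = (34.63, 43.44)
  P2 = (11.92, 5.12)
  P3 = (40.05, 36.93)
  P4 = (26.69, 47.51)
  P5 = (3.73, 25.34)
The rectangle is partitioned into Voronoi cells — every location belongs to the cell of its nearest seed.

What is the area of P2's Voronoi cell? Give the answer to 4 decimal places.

1. box [0,54]×[0,78]: [(0, 0) (54, 0) (54, 78) (0, 78)]
2. ⊥bis P2·P0 via (24.305,17.1): [(0, 42.2267) (0, 0) (40.8458, 0)]  |A|=862.3912
3. ⊥bis P2·P1 via (23.275,24.28): [(9.4136, 32.4948) (0, 38.0737) (0, 0) (40.8458, 0)]  |A|=842.8442
4. ⊥bis P2·P3 via (25.985,21.025): [(9.4136, 32.4948) (0, 38.0737) (0, 0) (40.8458, 0)]  |A|=842.8442
5. ⊥bis P2·P4 via (19.305,26.315): [(13.4017, 28.3719) (0, 33.0415) (0, 0) (40.8458, 0)]  |A|=800.8426
6. ⊥bis P2·P5 via (7.825,15.23): [(20.9654, 20.5525) (0, 12.0605) (0, 0) (40.8458, 0)]  |A|=546.1681
7. canonical 4-gon: [(20.9654, 20.5525) (0, 12.0605) (0, 0) (40.8458, 0)]
8. shoelace: 546.1681

Area of P2's cell: 546.1681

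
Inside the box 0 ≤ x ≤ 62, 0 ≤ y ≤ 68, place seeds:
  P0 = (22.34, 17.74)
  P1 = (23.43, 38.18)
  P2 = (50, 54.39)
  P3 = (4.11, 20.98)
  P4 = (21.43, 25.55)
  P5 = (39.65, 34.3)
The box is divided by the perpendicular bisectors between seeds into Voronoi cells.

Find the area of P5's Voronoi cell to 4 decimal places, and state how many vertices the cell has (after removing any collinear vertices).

Area of P5's cell: 989.4731 (6 vertices)

1. box [0,62]×[0,68]: [(0, 0) (62, 0) (62, 68) (0, 68)]
2. ⊥bis P5·P0 via (30.995,26.02): [(0, 58.4188) (55.8876, 0) (62, 0) (62, 68) (0, 68)]  |A|=2583.5574
3. ⊥bis P5·P1 via (31.54,36.24): [(29.4753, 27.6086) (55.8876, 0) (62, 0) (62, 68) (39.1373, 68)]  |A|=1651.9459
4. ⊥bis P5·P2 via (44.825,44.345): [(34.7237, 49.549) (29.4753, 27.6086) (55.8876, 0) (62, 0) (62, 35.4968)]  |A|=997.742
5. ⊥bis P5·P3 via (21.88,27.64): [(34.7237, 49.549) (29.4753, 27.6086) (55.8876, 0) (62, 0) (62, 35.4968)]  |A|=997.742
6. ⊥bis P5·P4 via (30.54,29.925): [(34.7237, 49.549) (30.1992, 30.6347) (33.847, 23.0388) (55.8876, 0) (62, 0) (62, 35.4968)]  |A|=989.4731
7. canonical 6-gon: [(34.7237, 49.549) (30.1992, 30.6347) (33.847, 23.0388) (55.8876, 0) (62, 0) (62, 35.4968)]
8. shoelace: 989.4731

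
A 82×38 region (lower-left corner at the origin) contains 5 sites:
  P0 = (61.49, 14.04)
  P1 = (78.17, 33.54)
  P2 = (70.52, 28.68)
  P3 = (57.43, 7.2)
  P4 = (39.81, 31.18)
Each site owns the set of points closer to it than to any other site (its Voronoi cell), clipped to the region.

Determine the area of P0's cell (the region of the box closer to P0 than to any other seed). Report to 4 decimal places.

Area of P0's cell: 446.1836

1. box [0,82]×[0,38]: [(0, 0) (82, 0) (82, 38) (0, 38)]
2. ⊥bis P0·P1 via (69.83,23.79): [(0, 0) (82, 0) (82, 13.38) (53.2176, 38) (0, 38)]  |A|=2761.6881
3. ⊥bis P0·P2 via (66.005,21.36): [(0, 0) (82, 0) (82, 11.4942) (39.0272, 38) (0, 38)]  |A|=2546.4864
4. ⊥bis P0·P3 via (59.46,10.62): [(77.3518, 0) (82, 0) (82, 11.4942) (39.0272, 38) (13.3321, 38)]  |A|=823.4915
5. ⊥bis P0·P4 via (50.65,22.61): [(47.0122, 18.0086) (77.3518, 0) (82, 0) (82, 11.4942) (55.019, 28.1362)]  |A|=446.1836
6. canonical 5-gon: [(47.0122, 18.0086) (77.3518, 0) (82, 0) (82, 11.4942) (55.019, 28.1362)]
7. shoelace: 446.1836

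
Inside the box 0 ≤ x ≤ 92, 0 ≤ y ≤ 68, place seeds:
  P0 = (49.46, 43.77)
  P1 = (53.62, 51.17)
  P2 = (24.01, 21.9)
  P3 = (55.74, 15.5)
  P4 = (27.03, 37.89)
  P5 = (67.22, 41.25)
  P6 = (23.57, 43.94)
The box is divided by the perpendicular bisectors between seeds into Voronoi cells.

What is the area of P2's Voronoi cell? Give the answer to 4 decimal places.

1. box [0,92]×[0,68]: [(0, 0) (92, 0) (92, 68) (0, 68)]
2. ⊥bis P2·P0 via (36.735,32.835): [(0, 0) (64.9512, 0) (6.5166, 68) (0, 68)]  |A|=2429.9037
3. ⊥bis P2·P1 via (38.815,36.535): [(0, 0) (64.9512, 0) (6.5166, 68) (0, 68)]  |A|=2429.9037
4. ⊥bis P2·P3 via (39.875,18.7): [(0, 0) (36.1032, 0) (41.5872, 27.1886) (6.5166, 68) (0, 68)]  |A|=2037.7359
5. ⊥bis P2·P4 via (25.52,29.895): [(0, 34.7149) (0, 0) (36.1032, 0) (41.5234, 26.8725)]  |A|=1205.8314
6. ⊥bis P2·P5 via (45.615,31.575): [(0, 34.7149) (0, 0) (36.1032, 0) (41.5234, 26.8725)]  |A|=1205.8314
7. ⊥bis P2·P6 via (23.79,32.92): [(10.8693, 32.6621) (0, 32.4451) (0, 0) (36.1032, 0) (41.5234, 26.8725)]  |A|=1193.4956
8. canonical 5-gon: [(10.8693, 32.6621) (0, 32.4451) (0, 0) (36.1032, 0) (41.5234, 26.8725)]
9. shoelace: 1193.4956

Area of P2's cell: 1193.4956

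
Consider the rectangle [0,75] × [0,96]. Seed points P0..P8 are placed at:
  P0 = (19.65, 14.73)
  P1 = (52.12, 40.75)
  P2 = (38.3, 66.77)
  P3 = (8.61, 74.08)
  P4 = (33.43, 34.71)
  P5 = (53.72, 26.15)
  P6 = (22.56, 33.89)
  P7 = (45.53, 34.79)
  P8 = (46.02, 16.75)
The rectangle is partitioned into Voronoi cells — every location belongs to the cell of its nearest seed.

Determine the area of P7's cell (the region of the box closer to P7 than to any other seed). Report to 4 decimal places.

1. box [0,75]×[0,96]: [(0, 0) (75, 0) (75, 96) (0, 96)]
2. ⊥bis P7·P0 via (32.59,24.76): [(0, 66.8053) (51.7819, 0) (75, 0) (75, 96) (0, 96)]  |A|=5470.3477
3. ⊥bis P7·P1 via (48.825,37.77): [(0, 91.756) (0, 66.8053) (51.7819, 0) (75, 0) (75, 8.8282)]  |A|=2042.2556
4. ⊥bis P7·P2 via (41.915,50.78): [(37.8831, 49.8685) (16.8192, 45.1064) (51.7819, 0) (75, 0) (75, 8.8282)]  |A|=1301.0702
5. ⊥bis P7·P3 via (27.07,54.435): [(37.8831, 49.8685) (17.245, 45.2026) (16.9555, 44.9306) (51.7819, 0) (75, 0) (75, 8.8282)]  |A|=1301.0262
6. ⊥bis P7·P4 via (39.48,34.75): [(39.3911, 48.2011) (39.6059, 15.7086) (51.7819, 0) (75, 0) (75, 8.8282)]  |A|=912.8782
7. ⊥bis P7·P5 via (49.625,30.47): [(52.749, 33.4313) (39.3911, 48.2011) (39.5713, 20.9399)]  |A|=180.7451
8. ⊥bis P7·P6 via (34.045,34.34): [(52.749, 33.4313) (39.3911, 48.2011) (39.5713, 20.9399)]  |A|=180.7451
9. ⊥bis P7·P8 via (45.775,25.77): [(44.6341, 25.739) (52.749, 33.4313) (39.3911, 48.2011) (39.5405, 25.6007)]  |A|=168.8731
10. canonical 4-gon: [(44.6341, 25.739) (52.749, 33.4313) (39.3911, 48.2011) (39.5405, 25.6007)]
11. shoelace: 168.8731

Area of P7's cell: 168.8731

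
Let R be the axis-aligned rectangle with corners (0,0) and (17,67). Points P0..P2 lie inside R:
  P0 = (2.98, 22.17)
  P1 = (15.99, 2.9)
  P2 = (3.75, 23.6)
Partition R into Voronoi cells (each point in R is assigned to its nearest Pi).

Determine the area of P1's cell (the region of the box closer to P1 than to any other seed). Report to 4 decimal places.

1. box [0,17]×[0,67]: [(0, 0) (17, 0) (17, 67) (0, 67)]
2. ⊥bis P1·P0 via (9.485,12.535): [(0, 6.1313) (0, 0) (17, 0) (17, 17.6087)]  |A|=201.7897
3. ⊥bis P1·P2 via (9.87,13.25): [(15.2979, 16.4596) (0, 6.1313) (0, 0) (17, 0) (17, 17.466)]  |A|=201.6683
4. canonical 5-gon: [(15.2979, 16.4596) (0, 6.1313) (0, 0) (17, 0) (17, 17.466)]
5. shoelace: 201.6683

Area of P1's cell: 201.6683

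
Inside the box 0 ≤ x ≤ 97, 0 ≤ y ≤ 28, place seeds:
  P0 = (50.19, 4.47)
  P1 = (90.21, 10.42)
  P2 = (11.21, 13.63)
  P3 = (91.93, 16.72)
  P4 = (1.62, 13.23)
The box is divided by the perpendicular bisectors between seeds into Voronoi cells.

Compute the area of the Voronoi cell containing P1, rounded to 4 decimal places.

1. box [0,97]×[0,28]: [(0, 0) (97, 0) (97, 28) (0, 28)]
2. ⊥bis P1·P0 via (70.2,7.445): [(71.3069, 0) (97, 0) (97, 28) (67.144, 28)]  |A|=777.6879
3. ⊥bis P1·P2 via (50.71,12.025): [(71.3069, 0) (97, 0) (97, 28) (67.144, 28)]  |A|=777.6879
4. ⊥bis P1·P3 via (91.07,13.57): [(68.3679, 19.768) (71.3069, 0) (97, 0) (97, 11.951)]  |A|=425.0428
5. ⊥bis P1·P4 via (45.915,11.825): [(68.3679, 19.768) (71.3069, 0) (97, 0) (97, 11.951)]  |A|=425.0428
6. canonical 4-gon: [(68.3679, 19.768) (71.3069, 0) (97, 0) (97, 11.951)]
7. shoelace: 425.0428

Area of P1's cell: 425.0428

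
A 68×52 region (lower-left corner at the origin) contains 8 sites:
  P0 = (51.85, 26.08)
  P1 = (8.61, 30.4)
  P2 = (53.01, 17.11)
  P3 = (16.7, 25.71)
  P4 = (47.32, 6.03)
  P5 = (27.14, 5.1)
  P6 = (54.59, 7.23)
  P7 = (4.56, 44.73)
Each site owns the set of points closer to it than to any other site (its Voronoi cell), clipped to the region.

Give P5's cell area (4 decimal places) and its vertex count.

1. box [0,68]×[0,52]: [(0, 0) (68, 0) (68, 52) (0, 52)]
2. ⊥bis P5·P0 via (39.495,15.59): [(0, 0) (52.7317, 0) (8.5811, 52) (0, 52)]  |A|=1594.1328
3. ⊥bis P5·P1 via (17.875,17.75): [(0, 4.6582) (0, 0) (52.7317, 0) (30.0747, 26.6852)]  |A|=773.6229
4. ⊥bis P5·P2 via (40.075,11.105): [(0, 4.6582) (0, 0) (45.2304, 0) (36.1806, 19.4936) (30.0747, 26.6852)]  |A|=700.5097
5. ⊥bis P5·P3 via (21.92,15.405): [(0, 4.3014) (0, 0) (45.2304, 0) (36.1806, 19.4936) (34.3193, 21.6859)]  |A|=572.4638
6. ⊥bis P5·P4 via (37.23,5.565): [(0, 4.3014) (0, 0) (37.4865, 0) (36.633, 18.5192) (36.1806, 19.4936) (34.3193, 21.6859)]  |A|=500.7578
7. ⊥bis P5·P6 via (40.865,6.165): [(0, 4.3014) (0, 0) (37.4865, 0) (36.633, 18.5192) (36.1806, 19.4936) (34.3193, 21.6859)]  |A|=500.7578
8. ⊥bis P5·P7 via (15.85,24.915): [(0, 4.3014) (0, 0) (37.4865, 0) (36.633, 18.5192) (36.1806, 19.4936) (34.3193, 21.6859)]  |A|=500.7578
9. canonical 6-gon: [(0, 4.3014) (0, 0) (37.4865, 0) (36.633, 18.5192) (36.1806, 19.4936) (34.3193, 21.6859)]
10. shoelace: 500.7578

Area of P5's cell: 500.7578 (6 vertices)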